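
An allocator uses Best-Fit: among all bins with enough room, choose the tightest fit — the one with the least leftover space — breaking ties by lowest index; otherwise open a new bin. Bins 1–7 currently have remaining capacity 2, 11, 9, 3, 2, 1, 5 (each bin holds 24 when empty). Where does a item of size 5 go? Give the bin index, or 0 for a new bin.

7

Bins with room: bin 2 (11), bin 3 (9), bin 7 (5).
Tightest fit is bin 7 with 5 free.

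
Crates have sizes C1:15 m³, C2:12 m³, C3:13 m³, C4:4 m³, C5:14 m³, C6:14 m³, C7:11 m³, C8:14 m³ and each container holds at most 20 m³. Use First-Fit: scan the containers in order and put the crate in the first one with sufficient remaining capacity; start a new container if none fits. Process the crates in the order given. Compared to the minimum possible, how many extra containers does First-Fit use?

0

First-Fit: [15,4] [12] [13] [14] [14] [11] [14] → 7 containers.
7 crates exceed 10 m³ (half the capacity), and no two of those can share a container, so at least 7 containers are needed.
So 7 is already optimal.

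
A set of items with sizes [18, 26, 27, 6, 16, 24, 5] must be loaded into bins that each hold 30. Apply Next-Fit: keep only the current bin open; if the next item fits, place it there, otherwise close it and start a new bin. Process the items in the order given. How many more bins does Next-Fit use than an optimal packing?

Next-Fit: [18] [26] [27] [6,16] [24,5] → 5 bins.
Total size 122; any packing needs at least ⌈122/30⌉ = 5 bins.
So 5 is already optimal.

0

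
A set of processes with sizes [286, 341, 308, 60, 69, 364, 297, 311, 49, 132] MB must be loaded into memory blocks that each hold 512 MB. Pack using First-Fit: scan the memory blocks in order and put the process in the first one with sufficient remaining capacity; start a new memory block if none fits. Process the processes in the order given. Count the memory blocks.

6 memory blocks

286 MB → memory block 1 (remaining 226 MB)
341 MB → memory block 2 (remaining 171 MB)
308 MB → memory block 3 (remaining 204 MB)
60 MB → memory block 1 (remaining 166 MB)
69 MB → memory block 1 (remaining 97 MB)
364 MB → memory block 4 (remaining 148 MB)
297 MB → memory block 5 (remaining 215 MB)
311 MB → memory block 6 (remaining 201 MB)
49 MB → memory block 1 (remaining 48 MB)
132 MB → memory block 2 (remaining 39 MB)
Final memory blocks: [286,60,69,49] [341,132] [308] [364] [297] [311].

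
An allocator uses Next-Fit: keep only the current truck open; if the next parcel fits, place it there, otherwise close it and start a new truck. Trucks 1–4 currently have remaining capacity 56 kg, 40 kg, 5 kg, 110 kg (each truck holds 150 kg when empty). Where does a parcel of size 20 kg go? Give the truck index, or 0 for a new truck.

4

Next-Fit only looks at truck 4, which has 110 kg free.
20 kg fits there.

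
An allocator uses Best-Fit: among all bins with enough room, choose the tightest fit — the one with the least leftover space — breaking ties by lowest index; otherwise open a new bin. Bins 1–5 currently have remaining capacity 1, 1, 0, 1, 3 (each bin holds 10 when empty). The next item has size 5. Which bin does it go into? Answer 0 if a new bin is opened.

No bin has ≥ 5 free, so a new bin is opened.

0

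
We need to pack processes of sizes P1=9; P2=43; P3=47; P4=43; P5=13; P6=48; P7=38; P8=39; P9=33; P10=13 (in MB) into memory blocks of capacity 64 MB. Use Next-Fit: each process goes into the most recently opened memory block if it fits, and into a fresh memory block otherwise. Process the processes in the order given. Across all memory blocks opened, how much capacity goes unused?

122

Put P1 (9 MB) in memory block 1; 55 MB remain.
Put P2 (43 MB) in memory block 1; 12 MB remain.
Put P3 (47 MB) in memory block 2; 17 MB remain.
Put P4 (43 MB) in memory block 3; 21 MB remain.
Put P5 (13 MB) in memory block 3; 8 MB remain.
Put P6 (48 MB) in memory block 4; 16 MB remain.
Put P7 (38 MB) in memory block 5; 26 MB remain.
Put P8 (39 MB) in memory block 6; 25 MB remain.
Put P9 (33 MB) in memory block 7; 31 MB remain.
Put P10 (13 MB) in memory block 7; 18 MB remain.
7 memory blocks × 64 MB = 448 MB; used 326 MB; unused 122 MB.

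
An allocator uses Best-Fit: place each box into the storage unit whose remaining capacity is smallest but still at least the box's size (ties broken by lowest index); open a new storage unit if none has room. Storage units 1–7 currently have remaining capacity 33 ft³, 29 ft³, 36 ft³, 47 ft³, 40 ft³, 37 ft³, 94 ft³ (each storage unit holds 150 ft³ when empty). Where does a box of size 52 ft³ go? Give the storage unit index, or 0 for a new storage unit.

Storage units with room: storage unit 7 (94 ft³).
Tightest fit is storage unit 7 with 94 ft³ free.

7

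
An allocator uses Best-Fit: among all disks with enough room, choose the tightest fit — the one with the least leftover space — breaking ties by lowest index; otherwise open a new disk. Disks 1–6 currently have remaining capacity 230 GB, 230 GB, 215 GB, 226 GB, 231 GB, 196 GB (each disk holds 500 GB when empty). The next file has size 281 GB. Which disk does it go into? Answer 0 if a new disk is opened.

0

No disk has ≥ 281 GB free, so a new disk is opened.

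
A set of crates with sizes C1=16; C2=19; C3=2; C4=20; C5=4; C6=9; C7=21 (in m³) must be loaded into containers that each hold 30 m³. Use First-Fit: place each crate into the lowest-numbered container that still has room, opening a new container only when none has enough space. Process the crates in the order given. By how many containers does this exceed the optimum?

First-Fit: [16,2,4] [19,9] [20] [21] → 4 containers.
Total size 91 m³; any packing needs at least ⌈91/30⌉ = 4 containers.
So 4 is already optimal.

0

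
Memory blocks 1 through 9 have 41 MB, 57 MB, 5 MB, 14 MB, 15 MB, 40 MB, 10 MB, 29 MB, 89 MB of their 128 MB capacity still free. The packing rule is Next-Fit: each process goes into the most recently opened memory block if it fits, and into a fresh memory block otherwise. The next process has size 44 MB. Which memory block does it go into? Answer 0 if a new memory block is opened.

Next-Fit only looks at memory block 9, which has 89 MB free.
44 MB fits there.

9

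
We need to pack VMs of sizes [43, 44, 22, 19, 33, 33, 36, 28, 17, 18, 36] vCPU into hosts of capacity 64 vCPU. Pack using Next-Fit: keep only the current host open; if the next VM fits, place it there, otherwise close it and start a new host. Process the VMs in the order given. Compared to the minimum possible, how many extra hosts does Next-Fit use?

Next-Fit: [43] [44] [22,19] [33] [33] [36,28] [17,18] [36] → 8 hosts.
Total size 329 vCPU; any packing needs at least ⌈329/64⌉ = 6 hosts.
An optimal packing achieves that bound: [44,19] [43,18] [36,28] [36,22] [33,17] [33] → 6 hosts.
Excess: 8 − 6 = 2.

2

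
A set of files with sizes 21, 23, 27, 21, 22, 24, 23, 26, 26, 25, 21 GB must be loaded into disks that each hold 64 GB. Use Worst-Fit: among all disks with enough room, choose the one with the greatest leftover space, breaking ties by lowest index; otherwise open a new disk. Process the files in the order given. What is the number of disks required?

Put 21 GB in disk 1; 43 GB remain.
Put 23 GB in disk 1; 20 GB remain.
Put 27 GB in disk 2; 37 GB remain.
Put 21 GB in disk 2; 16 GB remain.
Put 22 GB in disk 3; 42 GB remain.
Put 24 GB in disk 3; 18 GB remain.
Put 23 GB in disk 4; 41 GB remain.
Put 26 GB in disk 4; 15 GB remain.
Put 26 GB in disk 5; 38 GB remain.
Put 25 GB in disk 5; 13 GB remain.
Put 21 GB in disk 6; 43 GB remain.

6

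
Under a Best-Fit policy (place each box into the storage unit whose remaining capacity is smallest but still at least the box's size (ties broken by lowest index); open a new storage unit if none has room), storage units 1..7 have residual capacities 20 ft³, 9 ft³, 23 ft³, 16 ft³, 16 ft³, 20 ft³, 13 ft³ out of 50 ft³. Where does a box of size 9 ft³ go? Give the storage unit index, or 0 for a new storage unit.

Storage units with room: storage unit 1 (20 ft³), storage unit 2 (9 ft³), storage unit 3 (23 ft³), storage unit 4 (16 ft³), storage unit 5 (16 ft³), storage unit 6 (20 ft³), storage unit 7 (13 ft³).
Tightest fit is storage unit 2 with 9 ft³ free.

2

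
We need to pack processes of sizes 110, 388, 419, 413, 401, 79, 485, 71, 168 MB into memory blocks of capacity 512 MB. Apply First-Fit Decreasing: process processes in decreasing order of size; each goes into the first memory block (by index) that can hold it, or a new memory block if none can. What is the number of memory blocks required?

Sorted descending: 485, 419, 413, 401, 388, 168, 110, 79, 71.
memory block 1: place 485 MB, 27 MB left
memory block 2: place 419 MB, 93 MB left
memory block 3: place 413 MB, 99 MB left
memory block 4: place 401 MB, 111 MB left
memory block 5: place 388 MB, 124 MB left
memory block 6: place 168 MB, 344 MB left
memory block 4: place 110 MB, 1 MB left
memory block 2: place 79 MB, 14 MB left
memory block 3: place 71 MB, 28 MB left

6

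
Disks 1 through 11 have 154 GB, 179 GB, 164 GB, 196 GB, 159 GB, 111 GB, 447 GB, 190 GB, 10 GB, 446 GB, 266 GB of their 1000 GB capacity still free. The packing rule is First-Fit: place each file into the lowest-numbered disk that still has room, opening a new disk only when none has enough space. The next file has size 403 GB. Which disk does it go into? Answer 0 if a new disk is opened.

7

Disks with room: disk 7 (447 GB), disk 10 (446 GB).
The first with room is disk 7.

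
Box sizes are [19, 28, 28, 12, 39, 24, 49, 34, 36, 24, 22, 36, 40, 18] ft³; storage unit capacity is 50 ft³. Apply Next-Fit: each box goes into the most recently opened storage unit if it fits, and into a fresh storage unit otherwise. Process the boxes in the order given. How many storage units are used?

11

Put 19 ft³ in storage unit 1; 31 ft³ remain.
Put 28 ft³ in storage unit 1; 3 ft³ remain.
Put 28 ft³ in storage unit 2; 22 ft³ remain.
Put 12 ft³ in storage unit 2; 10 ft³ remain.
Put 39 ft³ in storage unit 3; 11 ft³ remain.
Put 24 ft³ in storage unit 4; 26 ft³ remain.
Put 49 ft³ in storage unit 5; 1 ft³ remain.
Put 34 ft³ in storage unit 6; 16 ft³ remain.
Put 36 ft³ in storage unit 7; 14 ft³ remain.
Put 24 ft³ in storage unit 8; 26 ft³ remain.
Put 22 ft³ in storage unit 8; 4 ft³ remain.
Put 36 ft³ in storage unit 9; 14 ft³ remain.
Put 40 ft³ in storage unit 10; 10 ft³ remain.
Put 18 ft³ in storage unit 11; 32 ft³ remain.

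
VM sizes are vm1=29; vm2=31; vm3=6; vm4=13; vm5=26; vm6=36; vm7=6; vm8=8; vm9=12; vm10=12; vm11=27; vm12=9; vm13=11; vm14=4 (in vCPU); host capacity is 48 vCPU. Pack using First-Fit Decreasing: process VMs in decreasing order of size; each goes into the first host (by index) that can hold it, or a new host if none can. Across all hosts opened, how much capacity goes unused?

Sorted descending: 36, 31, 29, 27, 26, 13, 12, 12, 11, 9, 8, 6, 6, 4.
host 1: place 36 vCPU, 12 vCPU left
host 2: place 31 vCPU, 17 vCPU left
host 3: place 29 vCPU, 19 vCPU left
host 4: place 27 vCPU, 21 vCPU left
host 5: place 26 vCPU, 22 vCPU left
host 2: place 13 vCPU, 4 vCPU left
host 1: place 12 vCPU, 0 vCPU left
host 3: place 12 vCPU, 7 vCPU left
host 4: place 11 vCPU, 10 vCPU left
host 4: place 9 vCPU, 1 vCPU left
host 5: place 8 vCPU, 14 vCPU left
host 3: place 6 vCPU, 1 vCPU left
host 5: place 6 vCPU, 8 vCPU left
host 2: place 4 vCPU, 0 vCPU left
5 hosts × 48 vCPU = 240 vCPU; used 230 vCPU; unused 10 vCPU.

10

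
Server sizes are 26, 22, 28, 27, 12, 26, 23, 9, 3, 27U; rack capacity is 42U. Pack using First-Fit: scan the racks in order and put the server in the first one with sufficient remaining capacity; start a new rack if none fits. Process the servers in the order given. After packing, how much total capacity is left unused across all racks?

91

Put 26U in rack 1; 16U remain.
Put 22U in rack 2; 20U remain.
Put 28U in rack 3; 14U remain.
Put 27U in rack 4; 15U remain.
Put 12U in rack 1; 4U remain.
Put 26U in rack 5; 16U remain.
Put 23U in rack 6; 19U remain.
Put 9U in rack 2; 11U remain.
Put 3U in rack 1; 1U remain.
Put 27U in rack 7; 15U remain.
7 racks × 42U = 294U; used 203U; unused 91U.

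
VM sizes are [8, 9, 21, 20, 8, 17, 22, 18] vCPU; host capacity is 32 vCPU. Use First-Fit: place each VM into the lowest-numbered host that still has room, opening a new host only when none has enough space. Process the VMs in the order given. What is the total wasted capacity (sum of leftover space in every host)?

69

Put 8 vCPU in host 1; 24 vCPU remain.
Put 9 vCPU in host 1; 15 vCPU remain.
Put 21 vCPU in host 2; 11 vCPU remain.
Put 20 vCPU in host 3; 12 vCPU remain.
Put 8 vCPU in host 1; 7 vCPU remain.
Put 17 vCPU in host 4; 15 vCPU remain.
Put 22 vCPU in host 5; 10 vCPU remain.
Put 18 vCPU in host 6; 14 vCPU remain.
6 hosts × 32 vCPU = 192 vCPU; used 123 vCPU; unused 69 vCPU.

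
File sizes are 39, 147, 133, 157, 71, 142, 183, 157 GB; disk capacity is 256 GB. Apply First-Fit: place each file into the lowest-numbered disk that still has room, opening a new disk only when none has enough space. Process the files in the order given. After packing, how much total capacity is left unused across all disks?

507

disk 1: place 39 GB, 217 GB left
disk 1: place 147 GB, 70 GB left
disk 2: place 133 GB, 123 GB left
disk 3: place 157 GB, 99 GB left
disk 2: place 71 GB, 52 GB left
disk 4: place 142 GB, 114 GB left
disk 5: place 183 GB, 73 GB left
disk 6: place 157 GB, 99 GB left
6 disks × 256 GB = 1536 GB; used 1029 GB; unused 507 GB.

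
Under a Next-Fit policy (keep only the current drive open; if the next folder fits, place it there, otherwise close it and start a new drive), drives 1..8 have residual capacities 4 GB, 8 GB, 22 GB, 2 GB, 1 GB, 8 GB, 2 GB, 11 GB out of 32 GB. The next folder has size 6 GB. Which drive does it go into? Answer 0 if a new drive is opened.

Next-Fit only looks at drive 8, which has 11 GB free.
6 GB fits there.

8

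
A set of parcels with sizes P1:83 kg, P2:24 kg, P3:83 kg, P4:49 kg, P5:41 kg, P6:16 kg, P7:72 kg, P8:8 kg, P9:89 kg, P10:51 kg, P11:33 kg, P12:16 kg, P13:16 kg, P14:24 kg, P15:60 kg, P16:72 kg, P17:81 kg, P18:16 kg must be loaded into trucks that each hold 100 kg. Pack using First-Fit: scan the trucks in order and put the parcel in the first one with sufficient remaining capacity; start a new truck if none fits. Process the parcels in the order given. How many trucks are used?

Put P1 (83 kg) in truck 1; 17 kg remain.
Put P2 (24 kg) in truck 2; 76 kg remain.
Put P3 (83 kg) in truck 3; 17 kg remain.
Put P4 (49 kg) in truck 2; 27 kg remain.
Put P5 (41 kg) in truck 4; 59 kg remain.
Put P6 (16 kg) in truck 1; 1 kg remain.
Put P7 (72 kg) in truck 5; 28 kg remain.
Put P8 (8 kg) in truck 2; 19 kg remain.
Put P9 (89 kg) in truck 6; 11 kg remain.
Put P10 (51 kg) in truck 4; 8 kg remain.
Put P11 (33 kg) in truck 7; 67 kg remain.
Put P12 (16 kg) in truck 2; 3 kg remain.
Put P13 (16 kg) in truck 3; 1 kg remain.
Put P14 (24 kg) in truck 5; 4 kg remain.
Put P15 (60 kg) in truck 7; 7 kg remain.
Put P16 (72 kg) in truck 8; 28 kg remain.
Put P17 (81 kg) in truck 9; 19 kg remain.
Put P18 (16 kg) in truck 8; 12 kg remain.
Final trucks: [83,16] [24,49,8,16] [83,16] [41,51] [72,24] [89] [33,60] [72,16] [81].

9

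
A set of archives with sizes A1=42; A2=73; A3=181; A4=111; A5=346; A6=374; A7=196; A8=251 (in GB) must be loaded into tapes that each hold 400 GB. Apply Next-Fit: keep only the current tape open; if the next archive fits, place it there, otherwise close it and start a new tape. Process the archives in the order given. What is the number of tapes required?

Put A1 (42 GB) in tape 1; 358 GB remain.
Put A2 (73 GB) in tape 1; 285 GB remain.
Put A3 (181 GB) in tape 1; 104 GB remain.
Put A4 (111 GB) in tape 2; 289 GB remain.
Put A5 (346 GB) in tape 3; 54 GB remain.
Put A6 (374 GB) in tape 4; 26 GB remain.
Put A7 (196 GB) in tape 5; 204 GB remain.
Put A8 (251 GB) in tape 6; 149 GB remain.

6 tapes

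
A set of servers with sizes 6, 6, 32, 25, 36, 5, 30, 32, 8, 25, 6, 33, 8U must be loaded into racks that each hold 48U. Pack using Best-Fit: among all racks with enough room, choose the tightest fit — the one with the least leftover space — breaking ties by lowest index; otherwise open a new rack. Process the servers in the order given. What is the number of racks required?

Put 6U in rack 1; 42U remain.
Put 6U in rack 1; 36U remain.
Put 32U in rack 1; 4U remain.
Put 25U in rack 2; 23U remain.
Put 36U in rack 3; 12U remain.
Put 5U in rack 3; 7U remain.
Put 30U in rack 4; 18U remain.
Put 32U in rack 5; 16U remain.
Put 8U in rack 5; 8U remain.
Put 25U in rack 6; 23U remain.
Put 6U in rack 3; 1U remain.
Put 33U in rack 7; 15U remain.
Put 8U in rack 5; 0U remain.

7 racks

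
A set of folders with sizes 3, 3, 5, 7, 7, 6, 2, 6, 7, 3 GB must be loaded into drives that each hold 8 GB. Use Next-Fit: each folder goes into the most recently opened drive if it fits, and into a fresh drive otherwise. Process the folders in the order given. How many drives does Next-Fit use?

8

Put 3 GB in drive 1; 5 GB remain.
Put 3 GB in drive 1; 2 GB remain.
Put 5 GB in drive 2; 3 GB remain.
Put 7 GB in drive 3; 1 GB remain.
Put 7 GB in drive 4; 1 GB remain.
Put 6 GB in drive 5; 2 GB remain.
Put 2 GB in drive 5; 0 GB remain.
Put 6 GB in drive 6; 2 GB remain.
Put 7 GB in drive 7; 1 GB remain.
Put 3 GB in drive 8; 5 GB remain.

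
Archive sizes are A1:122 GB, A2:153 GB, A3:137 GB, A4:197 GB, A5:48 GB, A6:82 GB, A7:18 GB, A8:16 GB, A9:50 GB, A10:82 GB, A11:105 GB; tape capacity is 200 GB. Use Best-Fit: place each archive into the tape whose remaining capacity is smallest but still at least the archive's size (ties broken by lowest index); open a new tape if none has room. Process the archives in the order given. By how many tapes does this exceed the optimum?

Best-Fit: [122,50] [153,18,16] [137,48] [197] [82,82] [105] → 6 tapes.
Total size 1010 GB; any packing needs at least ⌈1010/200⌉ = 6 tapes.
So 6 is already optimal.

0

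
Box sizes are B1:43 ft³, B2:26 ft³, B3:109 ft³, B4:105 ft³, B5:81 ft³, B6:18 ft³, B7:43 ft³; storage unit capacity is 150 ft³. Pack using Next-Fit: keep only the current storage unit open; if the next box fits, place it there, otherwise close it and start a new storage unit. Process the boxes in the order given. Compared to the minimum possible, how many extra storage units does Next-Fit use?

Next-Fit: [43,26] [109] [105] [81,18,43] → 4 storage units.
Total size 425 ft³; any packing needs at least ⌈425/150⌉ = 3 storage units.
An optimal packing achieves that bound: [109,26] [105,43] [81,43,18] → 3 storage units.
Excess: 4 − 3 = 1.

1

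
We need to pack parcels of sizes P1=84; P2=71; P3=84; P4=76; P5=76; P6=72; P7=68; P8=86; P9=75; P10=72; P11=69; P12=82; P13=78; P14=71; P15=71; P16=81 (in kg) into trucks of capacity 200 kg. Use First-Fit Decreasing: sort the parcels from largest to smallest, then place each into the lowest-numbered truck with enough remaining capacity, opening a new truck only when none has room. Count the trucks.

Sorted descending: 86, 84, 84, 82, 81, 78, 76, 76, 75, 72, 72, 71, 71, 71, 69, 68.
86 kg → truck 1 (remaining 114 kg)
84 kg → truck 1 (remaining 30 kg)
84 kg → truck 2 (remaining 116 kg)
82 kg → truck 2 (remaining 34 kg)
81 kg → truck 3 (remaining 119 kg)
78 kg → truck 3 (remaining 41 kg)
76 kg → truck 4 (remaining 124 kg)
76 kg → truck 4 (remaining 48 kg)
75 kg → truck 5 (remaining 125 kg)
72 kg → truck 5 (remaining 53 kg)
72 kg → truck 6 (remaining 128 kg)
71 kg → truck 6 (remaining 57 kg)
71 kg → truck 7 (remaining 129 kg)
71 kg → truck 7 (remaining 58 kg)
69 kg → truck 8 (remaining 131 kg)
68 kg → truck 8 (remaining 63 kg)
Final trucks: [86,84] [84,82] [81,78] [76,76] [75,72] [72,71] [71,71] [69,68].

8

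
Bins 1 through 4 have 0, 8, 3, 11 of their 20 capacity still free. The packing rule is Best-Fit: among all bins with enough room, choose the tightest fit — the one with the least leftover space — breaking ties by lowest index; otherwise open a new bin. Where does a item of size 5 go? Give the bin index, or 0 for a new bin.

Bins with room: bin 2 (8), bin 4 (11).
Tightest fit is bin 2 with 8 free.

2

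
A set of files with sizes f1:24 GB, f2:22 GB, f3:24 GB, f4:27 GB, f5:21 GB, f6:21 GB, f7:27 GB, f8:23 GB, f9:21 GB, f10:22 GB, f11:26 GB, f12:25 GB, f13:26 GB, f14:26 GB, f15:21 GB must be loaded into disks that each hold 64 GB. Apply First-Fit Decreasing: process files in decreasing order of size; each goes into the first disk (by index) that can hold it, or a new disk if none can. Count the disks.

7 disks

Sorted descending: 27, 27, 26, 26, 26, 25, 24, 24, 23, 22, 22, 21, 21, 21, 21.
Put 27 GB in disk 1; 37 GB remain.
Put 27 GB in disk 1; 10 GB remain.
Put 26 GB in disk 2; 38 GB remain.
Put 26 GB in disk 2; 12 GB remain.
Put 26 GB in disk 3; 38 GB remain.
Put 25 GB in disk 3; 13 GB remain.
Put 24 GB in disk 4; 40 GB remain.
Put 24 GB in disk 4; 16 GB remain.
Put 23 GB in disk 5; 41 GB remain.
Put 22 GB in disk 5; 19 GB remain.
Put 22 GB in disk 6; 42 GB remain.
Put 21 GB in disk 6; 21 GB remain.
Put 21 GB in disk 6; 0 GB remain.
Put 21 GB in disk 7; 43 GB remain.
Put 21 GB in disk 7; 22 GB remain.
Final disks: [27,27] [26,26] [26,25] [24,24] [23,22] [22,21,21] [21,21].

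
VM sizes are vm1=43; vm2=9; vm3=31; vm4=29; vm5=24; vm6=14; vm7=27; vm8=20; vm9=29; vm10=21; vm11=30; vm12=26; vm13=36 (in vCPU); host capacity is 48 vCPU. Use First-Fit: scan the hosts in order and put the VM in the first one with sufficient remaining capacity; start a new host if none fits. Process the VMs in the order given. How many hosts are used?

host 1: place vm1 (43 vCPU), 5 vCPU left
host 2: place vm2 (9 vCPU), 39 vCPU left
host 2: place vm3 (31 vCPU), 8 vCPU left
host 3: place vm4 (29 vCPU), 19 vCPU left
host 4: place vm5 (24 vCPU), 24 vCPU left
host 3: place vm6 (14 vCPU), 5 vCPU left
host 5: place vm7 (27 vCPU), 21 vCPU left
host 4: place vm8 (20 vCPU), 4 vCPU left
host 6: place vm9 (29 vCPU), 19 vCPU left
host 5: place vm10 (21 vCPU), 0 vCPU left
host 7: place vm11 (30 vCPU), 18 vCPU left
host 8: place vm12 (26 vCPU), 22 vCPU left
host 9: place vm13 (36 vCPU), 12 vCPU left
Final hosts: [43] [9,31] [29,14] [24,20] [27,21] [29] [30] [26] [36].

9 hosts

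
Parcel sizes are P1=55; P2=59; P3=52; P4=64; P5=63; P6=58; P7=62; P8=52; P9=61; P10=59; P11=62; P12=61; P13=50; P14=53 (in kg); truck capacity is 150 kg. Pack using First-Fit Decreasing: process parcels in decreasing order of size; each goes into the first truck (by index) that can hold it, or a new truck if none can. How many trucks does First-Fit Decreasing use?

Sorted descending: 64, 63, 62, 62, 61, 61, 59, 59, 58, 55, 53, 52, 52, 50.
64 kg → truck 1 (remaining 86 kg)
63 kg → truck 1 (remaining 23 kg)
62 kg → truck 2 (remaining 88 kg)
62 kg → truck 2 (remaining 26 kg)
61 kg → truck 3 (remaining 89 kg)
61 kg → truck 3 (remaining 28 kg)
59 kg → truck 4 (remaining 91 kg)
59 kg → truck 4 (remaining 32 kg)
58 kg → truck 5 (remaining 92 kg)
55 kg → truck 5 (remaining 37 kg)
53 kg → truck 6 (remaining 97 kg)
52 kg → truck 6 (remaining 45 kg)
52 kg → truck 7 (remaining 98 kg)
50 kg → truck 7 (remaining 48 kg)

7 trucks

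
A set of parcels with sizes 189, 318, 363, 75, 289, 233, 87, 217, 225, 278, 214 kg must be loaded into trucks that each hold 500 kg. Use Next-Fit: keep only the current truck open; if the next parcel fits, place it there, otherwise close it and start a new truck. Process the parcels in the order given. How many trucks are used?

7

189 kg → truck 1 (remaining 311 kg)
318 kg → truck 2 (remaining 182 kg)
363 kg → truck 3 (remaining 137 kg)
75 kg → truck 3 (remaining 62 kg)
289 kg → truck 4 (remaining 211 kg)
233 kg → truck 5 (remaining 267 kg)
87 kg → truck 5 (remaining 180 kg)
217 kg → truck 6 (remaining 283 kg)
225 kg → truck 6 (remaining 58 kg)
278 kg → truck 7 (remaining 222 kg)
214 kg → truck 7 (remaining 8 kg)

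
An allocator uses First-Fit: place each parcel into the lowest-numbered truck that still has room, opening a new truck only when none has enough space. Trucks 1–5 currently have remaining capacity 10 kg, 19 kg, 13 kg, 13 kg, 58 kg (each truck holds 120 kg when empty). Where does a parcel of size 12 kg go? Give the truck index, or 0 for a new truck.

Trucks with room: truck 2 (19 kg), truck 3 (13 kg), truck 4 (13 kg), truck 5 (58 kg).
The first with room is truck 2.

2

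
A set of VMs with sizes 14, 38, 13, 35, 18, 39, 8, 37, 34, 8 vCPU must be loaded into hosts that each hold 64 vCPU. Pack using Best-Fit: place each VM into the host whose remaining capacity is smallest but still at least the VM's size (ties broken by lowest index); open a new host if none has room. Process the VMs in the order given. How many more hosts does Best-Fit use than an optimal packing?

0

Best-Fit: [14,38,8] [13,35,8] [18,39] [37] [34] → 5 hosts.
5 VMs exceed 32 vCPU (half the capacity), and no two of those can share a host, so at least 5 hosts are needed.
So 5 is already optimal.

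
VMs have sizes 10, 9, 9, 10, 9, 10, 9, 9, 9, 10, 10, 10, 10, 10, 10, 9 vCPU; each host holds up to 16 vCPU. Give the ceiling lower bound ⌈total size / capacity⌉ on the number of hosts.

Total size = 10 + 9 + 9 + 10 + 9 + 10 + 9 + 9 + 9 + 10 + 10 + 10 + 10 + 10 + 10 + 9 = 153 vCPU.
⌈153 / 16⌉ = 10.

10 hosts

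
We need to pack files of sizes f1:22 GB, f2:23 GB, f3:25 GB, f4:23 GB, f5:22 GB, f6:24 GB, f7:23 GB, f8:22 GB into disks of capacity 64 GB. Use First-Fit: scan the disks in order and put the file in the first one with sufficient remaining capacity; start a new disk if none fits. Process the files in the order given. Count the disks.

4

disk 1: place f1 (22 GB), 42 GB left
disk 1: place f2 (23 GB), 19 GB left
disk 2: place f3 (25 GB), 39 GB left
disk 2: place f4 (23 GB), 16 GB left
disk 3: place f5 (22 GB), 42 GB left
disk 3: place f6 (24 GB), 18 GB left
disk 4: place f7 (23 GB), 41 GB left
disk 4: place f8 (22 GB), 19 GB left
Final disks: [22,23] [25,23] [22,24] [23,22].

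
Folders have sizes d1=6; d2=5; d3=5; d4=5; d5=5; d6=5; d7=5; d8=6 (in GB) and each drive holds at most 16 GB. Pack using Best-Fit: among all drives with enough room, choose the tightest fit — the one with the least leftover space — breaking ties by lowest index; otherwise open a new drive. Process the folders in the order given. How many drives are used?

3

d1 (6 GB) → drive 1 (remaining 10 GB)
d2 (5 GB) → drive 1 (remaining 5 GB)
d3 (5 GB) → drive 1 (remaining 0 GB)
d4 (5 GB) → drive 2 (remaining 11 GB)
d5 (5 GB) → drive 2 (remaining 6 GB)
d6 (5 GB) → drive 2 (remaining 1 GB)
d7 (5 GB) → drive 3 (remaining 11 GB)
d8 (6 GB) → drive 3 (remaining 5 GB)
Final drives: [6,5,5] [5,5,5] [5,6].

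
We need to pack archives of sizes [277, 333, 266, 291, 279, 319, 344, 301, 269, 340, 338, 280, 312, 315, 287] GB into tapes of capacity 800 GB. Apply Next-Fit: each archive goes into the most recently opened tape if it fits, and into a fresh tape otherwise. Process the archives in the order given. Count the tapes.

277 GB → tape 1 (remaining 523 GB)
333 GB → tape 1 (remaining 190 GB)
266 GB → tape 2 (remaining 534 GB)
291 GB → tape 2 (remaining 243 GB)
279 GB → tape 3 (remaining 521 GB)
319 GB → tape 3 (remaining 202 GB)
344 GB → tape 4 (remaining 456 GB)
301 GB → tape 4 (remaining 155 GB)
269 GB → tape 5 (remaining 531 GB)
340 GB → tape 5 (remaining 191 GB)
338 GB → tape 6 (remaining 462 GB)
280 GB → tape 6 (remaining 182 GB)
312 GB → tape 7 (remaining 488 GB)
315 GB → tape 7 (remaining 173 GB)
287 GB → tape 8 (remaining 513 GB)

8 tapes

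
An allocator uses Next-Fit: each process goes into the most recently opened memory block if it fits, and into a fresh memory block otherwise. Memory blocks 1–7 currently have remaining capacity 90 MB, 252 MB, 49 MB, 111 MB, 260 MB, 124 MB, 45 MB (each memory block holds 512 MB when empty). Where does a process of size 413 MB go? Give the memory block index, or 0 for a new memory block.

0

Next-Fit only looks at memory block 7, which has 45 MB free.
413 MB does not fit, so a new memory block is opened.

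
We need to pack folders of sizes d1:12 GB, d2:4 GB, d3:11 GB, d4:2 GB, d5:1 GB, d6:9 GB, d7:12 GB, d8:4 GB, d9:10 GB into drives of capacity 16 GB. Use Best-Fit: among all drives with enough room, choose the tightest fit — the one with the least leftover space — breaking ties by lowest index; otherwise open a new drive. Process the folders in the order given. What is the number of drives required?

5

d1 (12 GB) → drive 1 (remaining 4 GB)
d2 (4 GB) → drive 1 (remaining 0 GB)
d3 (11 GB) → drive 2 (remaining 5 GB)
d4 (2 GB) → drive 2 (remaining 3 GB)
d5 (1 GB) → drive 2 (remaining 2 GB)
d6 (9 GB) → drive 3 (remaining 7 GB)
d7 (12 GB) → drive 4 (remaining 4 GB)
d8 (4 GB) → drive 4 (remaining 0 GB)
d9 (10 GB) → drive 5 (remaining 6 GB)
Final drives: [12,4] [11,2,1] [9] [12,4] [10].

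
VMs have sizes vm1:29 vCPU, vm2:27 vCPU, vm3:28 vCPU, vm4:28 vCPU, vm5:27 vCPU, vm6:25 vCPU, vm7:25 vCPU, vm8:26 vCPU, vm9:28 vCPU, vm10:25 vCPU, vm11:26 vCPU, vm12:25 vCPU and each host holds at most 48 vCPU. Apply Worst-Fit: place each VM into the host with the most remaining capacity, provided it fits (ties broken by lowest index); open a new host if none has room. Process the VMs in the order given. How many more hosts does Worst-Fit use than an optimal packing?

Worst-Fit: [29] [27] [28] [28] [27] [25] [25] [26] [28] [25] [26] [25] → 12 hosts.
12 VMs exceed 24 vCPU (half the capacity), and no two of those can share a host, so at least 12 hosts are needed.
So 12 is already optimal.

0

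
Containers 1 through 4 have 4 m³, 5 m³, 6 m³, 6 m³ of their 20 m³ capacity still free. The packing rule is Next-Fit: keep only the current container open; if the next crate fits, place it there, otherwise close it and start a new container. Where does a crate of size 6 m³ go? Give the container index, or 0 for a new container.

Next-Fit only looks at container 4, which has 6 m³ free.
6 m³ fits there.

4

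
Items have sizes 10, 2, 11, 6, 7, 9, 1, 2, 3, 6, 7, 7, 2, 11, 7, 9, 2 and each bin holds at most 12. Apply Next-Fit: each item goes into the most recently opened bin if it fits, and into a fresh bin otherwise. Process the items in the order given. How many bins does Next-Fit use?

11

bin 1: place 10, 2 left
bin 1: place 2, 0 left
bin 2: place 11, 1 left
bin 3: place 6, 6 left
bin 4: place 7, 5 left
bin 5: place 9, 3 left
bin 5: place 1, 2 left
bin 5: place 2, 0 left
bin 6: place 3, 9 left
bin 6: place 6, 3 left
bin 7: place 7, 5 left
bin 8: place 7, 5 left
bin 8: place 2, 3 left
bin 9: place 11, 1 left
bin 10: place 7, 5 left
bin 11: place 9, 3 left
bin 11: place 2, 1 left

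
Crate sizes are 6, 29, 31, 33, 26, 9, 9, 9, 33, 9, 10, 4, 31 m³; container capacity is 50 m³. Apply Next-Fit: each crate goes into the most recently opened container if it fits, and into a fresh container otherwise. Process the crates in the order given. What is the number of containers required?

7 containers

6 m³ → container 1 (remaining 44 m³)
29 m³ → container 1 (remaining 15 m³)
31 m³ → container 2 (remaining 19 m³)
33 m³ → container 3 (remaining 17 m³)
26 m³ → container 4 (remaining 24 m³)
9 m³ → container 4 (remaining 15 m³)
9 m³ → container 4 (remaining 6 m³)
9 m³ → container 5 (remaining 41 m³)
33 m³ → container 5 (remaining 8 m³)
9 m³ → container 6 (remaining 41 m³)
10 m³ → container 6 (remaining 31 m³)
4 m³ → container 6 (remaining 27 m³)
31 m³ → container 7 (remaining 19 m³)
Final containers: [6,29] [31] [33] [26,9,9] [9,33] [9,10,4] [31].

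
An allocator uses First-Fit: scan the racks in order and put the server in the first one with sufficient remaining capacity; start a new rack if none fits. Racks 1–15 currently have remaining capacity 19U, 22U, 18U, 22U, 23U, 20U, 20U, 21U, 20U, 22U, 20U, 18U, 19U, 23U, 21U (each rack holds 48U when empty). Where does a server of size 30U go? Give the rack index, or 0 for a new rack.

No rack has ≥ 30U free, so a new rack is opened.

0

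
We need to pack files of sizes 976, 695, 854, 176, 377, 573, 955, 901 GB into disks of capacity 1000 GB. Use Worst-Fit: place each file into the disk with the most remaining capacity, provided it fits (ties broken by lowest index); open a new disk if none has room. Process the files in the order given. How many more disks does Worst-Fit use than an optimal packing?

0

Worst-Fit: [976] [695,176] [854] [377,573] [955] [901] → 6 disks.
Total size 5507 GB; any packing needs at least ⌈5507/1000⌉ = 6 disks.
So 6 is already optimal.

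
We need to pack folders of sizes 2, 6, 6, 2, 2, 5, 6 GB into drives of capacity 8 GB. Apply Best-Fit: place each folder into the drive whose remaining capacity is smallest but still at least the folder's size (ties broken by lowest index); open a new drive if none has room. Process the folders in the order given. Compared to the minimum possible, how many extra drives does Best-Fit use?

0

Best-Fit: [2,6] [6,2] [2,5] [6] → 4 drives.
Total size 29 GB; any packing needs at least ⌈29/8⌉ = 4 drives.
So 4 is already optimal.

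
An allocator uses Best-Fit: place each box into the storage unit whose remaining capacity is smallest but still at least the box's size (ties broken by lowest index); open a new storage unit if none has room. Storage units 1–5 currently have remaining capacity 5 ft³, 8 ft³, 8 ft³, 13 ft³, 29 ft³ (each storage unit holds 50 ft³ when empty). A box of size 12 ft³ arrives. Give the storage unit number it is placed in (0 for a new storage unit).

4

Storage units with room: storage unit 4 (13 ft³), storage unit 5 (29 ft³).
Tightest fit is storage unit 4 with 13 ft³ free.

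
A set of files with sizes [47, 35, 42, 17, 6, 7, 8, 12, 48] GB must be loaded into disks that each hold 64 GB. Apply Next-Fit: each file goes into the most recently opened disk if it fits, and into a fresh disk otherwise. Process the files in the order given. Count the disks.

5 disks

47 GB → disk 1 (remaining 17 GB)
35 GB → disk 2 (remaining 29 GB)
42 GB → disk 3 (remaining 22 GB)
17 GB → disk 3 (remaining 5 GB)
6 GB → disk 4 (remaining 58 GB)
7 GB → disk 4 (remaining 51 GB)
8 GB → disk 4 (remaining 43 GB)
12 GB → disk 4 (remaining 31 GB)
48 GB → disk 5 (remaining 16 GB)
Final disks: [47] [35] [42,17] [6,7,8,12] [48].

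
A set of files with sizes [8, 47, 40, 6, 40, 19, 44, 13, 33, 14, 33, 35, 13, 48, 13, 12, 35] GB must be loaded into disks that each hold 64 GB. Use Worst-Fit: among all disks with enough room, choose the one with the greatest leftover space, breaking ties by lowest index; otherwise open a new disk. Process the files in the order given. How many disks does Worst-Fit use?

Put 8 GB in disk 1; 56 GB remain.
Put 47 GB in disk 1; 9 GB remain.
Put 40 GB in disk 2; 24 GB remain.
Put 6 GB in disk 2; 18 GB remain.
Put 40 GB in disk 3; 24 GB remain.
Put 19 GB in disk 3; 5 GB remain.
Put 44 GB in disk 4; 20 GB remain.
Put 13 GB in disk 4; 7 GB remain.
Put 33 GB in disk 5; 31 GB remain.
Put 14 GB in disk 5; 17 GB remain.
Put 33 GB in disk 6; 31 GB remain.
Put 35 GB in disk 7; 29 GB remain.
Put 13 GB in disk 6; 18 GB remain.
Put 48 GB in disk 8; 16 GB remain.
Put 13 GB in disk 7; 16 GB remain.
Put 12 GB in disk 2; 6 GB remain.
Put 35 GB in disk 9; 29 GB remain.
Final disks: [8,47] [40,6,12] [40,19] [44,13] [33,14] [33,13] [35,13] [48] [35].

9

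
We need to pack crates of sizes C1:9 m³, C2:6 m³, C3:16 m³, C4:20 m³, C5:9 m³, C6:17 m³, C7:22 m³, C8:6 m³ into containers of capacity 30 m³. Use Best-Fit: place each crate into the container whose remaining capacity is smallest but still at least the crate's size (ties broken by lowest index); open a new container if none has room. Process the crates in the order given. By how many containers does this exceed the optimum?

1

Best-Fit: [9,6] [16] [20,9] [17] [22,6] → 5 containers.
Total size 105 m³; any packing needs at least ⌈105/30⌉ = 4 containers.
An optimal packing achieves that bound: [22,6] [20,9] [17,9] [16,6] → 4 containers.
Excess: 5 − 4 = 1.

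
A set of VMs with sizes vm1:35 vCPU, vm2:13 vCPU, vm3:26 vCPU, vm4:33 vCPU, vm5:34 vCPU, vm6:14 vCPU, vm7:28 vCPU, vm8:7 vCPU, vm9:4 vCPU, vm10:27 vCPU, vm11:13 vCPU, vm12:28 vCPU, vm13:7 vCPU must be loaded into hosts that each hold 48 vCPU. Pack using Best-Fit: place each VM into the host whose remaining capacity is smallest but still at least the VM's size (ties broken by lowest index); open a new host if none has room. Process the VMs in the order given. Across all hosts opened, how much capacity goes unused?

67

vm1 (35 vCPU) → host 1 (remaining 13 vCPU)
vm2 (13 vCPU) → host 1 (remaining 0 vCPU)
vm3 (26 vCPU) → host 2 (remaining 22 vCPU)
vm4 (33 vCPU) → host 3 (remaining 15 vCPU)
vm5 (34 vCPU) → host 4 (remaining 14 vCPU)
vm6 (14 vCPU) → host 4 (remaining 0 vCPU)
vm7 (28 vCPU) → host 5 (remaining 20 vCPU)
vm8 (7 vCPU) → host 3 (remaining 8 vCPU)
vm9 (4 vCPU) → host 3 (remaining 4 vCPU)
vm10 (27 vCPU) → host 6 (remaining 21 vCPU)
vm11 (13 vCPU) → host 5 (remaining 7 vCPU)
vm12 (28 vCPU) → host 7 (remaining 20 vCPU)
vm13 (7 vCPU) → host 5 (remaining 0 vCPU)
7 hosts × 48 vCPU = 336 vCPU; used 269 vCPU; unused 67 vCPU.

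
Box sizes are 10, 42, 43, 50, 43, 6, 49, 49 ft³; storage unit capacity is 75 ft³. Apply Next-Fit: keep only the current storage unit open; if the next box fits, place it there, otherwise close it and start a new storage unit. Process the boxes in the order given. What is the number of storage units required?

6 storage units

storage unit 1: place 10 ft³, 65 ft³ left
storage unit 1: place 42 ft³, 23 ft³ left
storage unit 2: place 43 ft³, 32 ft³ left
storage unit 3: place 50 ft³, 25 ft³ left
storage unit 4: place 43 ft³, 32 ft³ left
storage unit 4: place 6 ft³, 26 ft³ left
storage unit 5: place 49 ft³, 26 ft³ left
storage unit 6: place 49 ft³, 26 ft³ left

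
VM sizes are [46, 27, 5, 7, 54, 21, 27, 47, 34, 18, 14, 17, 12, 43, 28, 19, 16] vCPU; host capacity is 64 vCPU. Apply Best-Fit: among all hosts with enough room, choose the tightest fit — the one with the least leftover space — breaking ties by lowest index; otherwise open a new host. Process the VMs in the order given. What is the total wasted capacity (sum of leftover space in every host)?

Put 46 vCPU in host 1; 18 vCPU remain.
Put 27 vCPU in host 2; 37 vCPU remain.
Put 5 vCPU in host 1; 13 vCPU remain.
Put 7 vCPU in host 1; 6 vCPU remain.
Put 54 vCPU in host 3; 10 vCPU remain.
Put 21 vCPU in host 2; 16 vCPU remain.
Put 27 vCPU in host 4; 37 vCPU remain.
Put 47 vCPU in host 5; 17 vCPU remain.
Put 34 vCPU in host 4; 3 vCPU remain.
Put 18 vCPU in host 6; 46 vCPU remain.
Put 14 vCPU in host 2; 2 vCPU remain.
Put 17 vCPU in host 5; 0 vCPU remain.
Put 12 vCPU in host 6; 34 vCPU remain.
Put 43 vCPU in host 7; 21 vCPU remain.
Put 28 vCPU in host 6; 6 vCPU remain.
Put 19 vCPU in host 7; 2 vCPU remain.
Put 16 vCPU in host 8; 48 vCPU remain.
8 hosts × 64 vCPU = 512 vCPU; used 435 vCPU; unused 77 vCPU.

77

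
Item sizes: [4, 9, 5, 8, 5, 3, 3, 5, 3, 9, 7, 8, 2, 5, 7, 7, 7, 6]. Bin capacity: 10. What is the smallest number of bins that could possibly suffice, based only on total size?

Total size = 4 + 9 + 5 + 8 + 5 + 3 + 3 + 5 + 3 + 9 + 7 + 8 + 2 + 5 + 7 + 7 + 7 + 6 = 103.
⌈103 / 10⌉ = 11.

11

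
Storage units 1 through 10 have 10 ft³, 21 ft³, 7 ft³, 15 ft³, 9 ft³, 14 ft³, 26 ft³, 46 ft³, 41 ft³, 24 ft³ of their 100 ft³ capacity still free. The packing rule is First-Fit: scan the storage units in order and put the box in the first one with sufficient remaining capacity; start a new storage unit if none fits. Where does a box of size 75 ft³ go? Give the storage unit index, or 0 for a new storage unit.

No storage unit has ≥ 75 ft³ free, so a new storage unit is opened.

0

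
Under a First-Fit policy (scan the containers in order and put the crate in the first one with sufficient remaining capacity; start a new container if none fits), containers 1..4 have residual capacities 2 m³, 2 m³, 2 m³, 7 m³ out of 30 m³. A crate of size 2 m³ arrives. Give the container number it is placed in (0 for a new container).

Containers with room: container 1 (2 m³), container 2 (2 m³), container 3 (2 m³), container 4 (7 m³).
The first with room is container 1.

1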